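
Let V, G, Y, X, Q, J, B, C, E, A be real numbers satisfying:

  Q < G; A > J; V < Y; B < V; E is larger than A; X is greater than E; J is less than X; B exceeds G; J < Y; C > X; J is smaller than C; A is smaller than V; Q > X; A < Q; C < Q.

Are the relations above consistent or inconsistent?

Every relation is compatible with J < A < E < X < C < Q < G < B < V < Y; the set is consistent.

consistent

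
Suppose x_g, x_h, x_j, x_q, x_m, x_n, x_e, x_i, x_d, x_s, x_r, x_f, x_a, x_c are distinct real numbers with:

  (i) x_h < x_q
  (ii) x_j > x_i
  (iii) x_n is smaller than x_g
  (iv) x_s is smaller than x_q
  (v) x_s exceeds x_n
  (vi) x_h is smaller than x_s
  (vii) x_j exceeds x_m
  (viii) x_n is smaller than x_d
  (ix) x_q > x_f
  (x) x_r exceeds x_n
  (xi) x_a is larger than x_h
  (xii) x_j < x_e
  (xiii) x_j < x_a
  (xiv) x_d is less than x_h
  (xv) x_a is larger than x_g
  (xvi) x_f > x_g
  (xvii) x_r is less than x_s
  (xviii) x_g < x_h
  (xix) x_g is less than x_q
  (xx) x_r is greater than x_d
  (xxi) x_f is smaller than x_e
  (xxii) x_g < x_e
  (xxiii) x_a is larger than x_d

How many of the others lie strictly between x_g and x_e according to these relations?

1

The relations place x_g below x_e. An element lies strictly between them when it is forced above x_g and also forced below x_e.
Above x_g: {x_f, x_h, x_s, x_q, x_a}. Below x_e: {x_n, x_f, x_i, x_m, x_j}.
Intersection: {x_f} — 1.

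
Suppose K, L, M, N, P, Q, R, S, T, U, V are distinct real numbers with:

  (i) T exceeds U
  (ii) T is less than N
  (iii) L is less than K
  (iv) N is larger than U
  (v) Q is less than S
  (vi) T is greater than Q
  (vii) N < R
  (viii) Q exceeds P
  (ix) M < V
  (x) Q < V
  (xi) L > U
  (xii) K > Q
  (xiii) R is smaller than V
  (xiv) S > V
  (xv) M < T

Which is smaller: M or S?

M

M < T and T < N give M < N.
With N < R: M < T < N < R.
Then R < V extends the chain to V.
With V < S: M < T < N < R < V < S.
So M < S; M is the smaller of the two.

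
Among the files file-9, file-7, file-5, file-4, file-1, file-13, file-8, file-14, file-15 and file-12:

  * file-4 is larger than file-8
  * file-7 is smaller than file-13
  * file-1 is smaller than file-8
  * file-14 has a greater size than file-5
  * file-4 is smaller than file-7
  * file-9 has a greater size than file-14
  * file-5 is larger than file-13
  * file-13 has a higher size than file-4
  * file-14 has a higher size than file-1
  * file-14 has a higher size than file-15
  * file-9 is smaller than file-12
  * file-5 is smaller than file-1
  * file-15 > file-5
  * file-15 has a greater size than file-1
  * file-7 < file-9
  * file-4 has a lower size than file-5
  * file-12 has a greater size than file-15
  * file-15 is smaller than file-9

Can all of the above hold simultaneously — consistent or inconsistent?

inconsistent

Chaining the given relations yields file-8 < file-4 < file-7 < file-13 < file-5 < file-1, so file-8 < file-1. But one relation states file-1 < file-8. These cannot both hold.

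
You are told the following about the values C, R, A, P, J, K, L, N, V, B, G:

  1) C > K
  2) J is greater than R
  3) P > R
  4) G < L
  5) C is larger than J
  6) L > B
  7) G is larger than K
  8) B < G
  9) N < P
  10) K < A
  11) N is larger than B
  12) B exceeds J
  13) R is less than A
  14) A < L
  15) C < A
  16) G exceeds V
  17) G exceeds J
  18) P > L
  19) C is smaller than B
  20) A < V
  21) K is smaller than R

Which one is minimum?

K

Chaining upward from K: directly above it, R, C, A, G; then J, B, V, L, P; then N.
That covers every other element, and nothing is given below K, so K is the minimum.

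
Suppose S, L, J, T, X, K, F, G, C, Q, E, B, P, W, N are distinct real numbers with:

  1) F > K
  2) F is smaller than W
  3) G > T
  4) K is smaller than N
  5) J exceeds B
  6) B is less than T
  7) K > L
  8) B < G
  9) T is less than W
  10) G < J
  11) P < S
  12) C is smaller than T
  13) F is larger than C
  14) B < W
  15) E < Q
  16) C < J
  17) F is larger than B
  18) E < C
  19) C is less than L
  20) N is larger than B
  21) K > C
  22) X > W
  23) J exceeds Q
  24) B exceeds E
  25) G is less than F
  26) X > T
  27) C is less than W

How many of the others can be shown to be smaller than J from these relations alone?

The elements the relations force below J are E, C, B, T, G, Q — no chain reaches any other.
That is 6.

6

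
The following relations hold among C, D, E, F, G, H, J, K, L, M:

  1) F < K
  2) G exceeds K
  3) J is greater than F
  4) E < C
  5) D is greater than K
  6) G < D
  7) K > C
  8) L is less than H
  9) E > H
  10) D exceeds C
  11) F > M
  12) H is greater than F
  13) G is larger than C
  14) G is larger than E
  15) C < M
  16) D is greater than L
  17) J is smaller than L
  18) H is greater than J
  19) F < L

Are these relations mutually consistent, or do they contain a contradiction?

inconsistent

Chaining the given relations yields M < F < J < L < H < E < C, so M < C. But one relation states C < M. These cannot both hold.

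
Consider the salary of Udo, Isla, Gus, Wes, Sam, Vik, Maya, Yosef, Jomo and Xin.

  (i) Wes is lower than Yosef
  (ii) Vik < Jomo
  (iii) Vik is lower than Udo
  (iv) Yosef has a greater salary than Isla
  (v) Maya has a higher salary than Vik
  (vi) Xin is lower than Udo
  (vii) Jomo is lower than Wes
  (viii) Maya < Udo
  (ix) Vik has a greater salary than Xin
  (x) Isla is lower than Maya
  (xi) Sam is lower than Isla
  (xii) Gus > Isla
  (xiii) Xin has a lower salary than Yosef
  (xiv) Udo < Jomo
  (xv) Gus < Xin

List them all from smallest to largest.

Sam < Isla < Gus < Xin < Vik < Maya < Udo < Jomo < Wes < Yosef

Nothing is placed below Sam, so it is least; from there Sam < Isla; Isla < Gus; Gus < Xin; Xin < Vik; Vik < Maya; Maya < Udo; Udo < Jomo; Jomo < Wes; Wes < Yosef, each given directly.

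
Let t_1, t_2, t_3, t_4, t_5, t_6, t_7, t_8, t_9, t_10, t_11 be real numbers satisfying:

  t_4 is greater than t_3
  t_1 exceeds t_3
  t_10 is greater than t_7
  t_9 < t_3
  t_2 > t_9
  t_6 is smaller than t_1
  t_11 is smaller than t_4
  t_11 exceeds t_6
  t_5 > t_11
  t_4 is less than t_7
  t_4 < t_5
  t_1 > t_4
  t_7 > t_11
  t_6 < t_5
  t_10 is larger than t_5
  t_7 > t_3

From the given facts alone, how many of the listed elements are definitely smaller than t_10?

7

The elements the relations force below t_10 are t_9, t_3, t_6, t_11, t_4, t_5, t_7 — no chain reaches any other.
That is 7.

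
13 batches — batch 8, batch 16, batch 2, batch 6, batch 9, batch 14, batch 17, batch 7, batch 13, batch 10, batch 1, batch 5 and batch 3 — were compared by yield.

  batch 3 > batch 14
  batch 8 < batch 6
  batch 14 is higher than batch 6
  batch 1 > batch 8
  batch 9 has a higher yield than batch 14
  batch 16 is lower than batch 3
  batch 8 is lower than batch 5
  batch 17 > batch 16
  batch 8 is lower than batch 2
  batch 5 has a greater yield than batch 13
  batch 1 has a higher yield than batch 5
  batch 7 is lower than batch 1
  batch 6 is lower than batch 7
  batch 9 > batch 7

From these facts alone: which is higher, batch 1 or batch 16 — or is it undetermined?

Following every chain through batch 16: above batch 16 we get batch 3, batch 17.
batch 1 is not reached, and no chain runs the other way from batch 1 to batch 16.
So the given relations leave the order of batch 16 and batch 1 undetermined.

undetermined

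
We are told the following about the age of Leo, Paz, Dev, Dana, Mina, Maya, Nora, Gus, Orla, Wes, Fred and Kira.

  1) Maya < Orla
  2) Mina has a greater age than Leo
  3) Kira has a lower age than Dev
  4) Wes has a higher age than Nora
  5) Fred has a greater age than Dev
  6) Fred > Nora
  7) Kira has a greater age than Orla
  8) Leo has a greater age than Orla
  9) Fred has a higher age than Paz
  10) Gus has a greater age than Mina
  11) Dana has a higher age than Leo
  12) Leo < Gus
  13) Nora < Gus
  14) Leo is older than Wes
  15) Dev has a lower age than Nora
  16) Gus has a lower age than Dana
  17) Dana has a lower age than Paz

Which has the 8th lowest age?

The consecutive relations fix a unique order: Maya < Orla < Kira < Dev < Nora < Wes < Leo < Mina < Gus < Dana < Paz < Fred.
Counting 8 from the smallest end gives Mina.

Mina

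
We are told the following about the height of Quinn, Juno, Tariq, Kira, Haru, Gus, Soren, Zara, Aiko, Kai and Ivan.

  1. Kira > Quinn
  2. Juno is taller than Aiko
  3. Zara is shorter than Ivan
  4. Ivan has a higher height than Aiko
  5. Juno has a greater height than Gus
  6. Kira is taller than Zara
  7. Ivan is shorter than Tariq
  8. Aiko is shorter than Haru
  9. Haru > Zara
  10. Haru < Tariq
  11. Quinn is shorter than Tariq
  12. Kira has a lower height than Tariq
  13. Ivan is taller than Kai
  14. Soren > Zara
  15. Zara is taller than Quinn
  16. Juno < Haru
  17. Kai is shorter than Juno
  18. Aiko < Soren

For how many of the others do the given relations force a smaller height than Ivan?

4

From Ivan the given relations immediately reach Aiko, Zara, Kai.
From those, Quinn — 4 in total.
Nothing else is reachable below Ivan; 4 in all.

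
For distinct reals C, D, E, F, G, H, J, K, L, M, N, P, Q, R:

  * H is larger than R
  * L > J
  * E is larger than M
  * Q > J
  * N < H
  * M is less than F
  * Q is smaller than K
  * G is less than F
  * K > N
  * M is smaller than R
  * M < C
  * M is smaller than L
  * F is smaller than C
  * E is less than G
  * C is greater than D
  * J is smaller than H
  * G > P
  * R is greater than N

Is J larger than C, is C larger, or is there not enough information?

undetermined

Following every chain through J: above J we get Q, K, L, H.
C is not reached, and no chain runs the other way from C to J.
So the given relations leave the order of J and C undetermined.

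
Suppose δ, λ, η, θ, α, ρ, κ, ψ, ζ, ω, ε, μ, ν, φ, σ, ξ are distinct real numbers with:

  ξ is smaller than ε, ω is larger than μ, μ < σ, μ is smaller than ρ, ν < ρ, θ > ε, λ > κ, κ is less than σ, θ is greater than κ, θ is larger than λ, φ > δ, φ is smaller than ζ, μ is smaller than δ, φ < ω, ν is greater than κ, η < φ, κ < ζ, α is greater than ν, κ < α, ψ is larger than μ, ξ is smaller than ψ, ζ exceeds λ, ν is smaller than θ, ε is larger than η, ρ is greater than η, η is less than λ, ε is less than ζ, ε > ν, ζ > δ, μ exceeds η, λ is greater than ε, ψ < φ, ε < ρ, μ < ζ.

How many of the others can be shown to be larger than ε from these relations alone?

Directly above ε: λ, ρ, θ, ζ.
No other element is forced above ε by the given relations, so the count is 4.

4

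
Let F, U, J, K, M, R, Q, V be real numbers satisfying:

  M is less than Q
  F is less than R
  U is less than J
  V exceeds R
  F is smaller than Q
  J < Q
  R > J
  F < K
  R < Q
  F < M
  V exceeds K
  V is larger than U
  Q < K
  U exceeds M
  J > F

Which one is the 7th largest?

Piecing the relations together gives one ordering: F < M < U < J < R < Q < K < V.
The 7th largest is M.

M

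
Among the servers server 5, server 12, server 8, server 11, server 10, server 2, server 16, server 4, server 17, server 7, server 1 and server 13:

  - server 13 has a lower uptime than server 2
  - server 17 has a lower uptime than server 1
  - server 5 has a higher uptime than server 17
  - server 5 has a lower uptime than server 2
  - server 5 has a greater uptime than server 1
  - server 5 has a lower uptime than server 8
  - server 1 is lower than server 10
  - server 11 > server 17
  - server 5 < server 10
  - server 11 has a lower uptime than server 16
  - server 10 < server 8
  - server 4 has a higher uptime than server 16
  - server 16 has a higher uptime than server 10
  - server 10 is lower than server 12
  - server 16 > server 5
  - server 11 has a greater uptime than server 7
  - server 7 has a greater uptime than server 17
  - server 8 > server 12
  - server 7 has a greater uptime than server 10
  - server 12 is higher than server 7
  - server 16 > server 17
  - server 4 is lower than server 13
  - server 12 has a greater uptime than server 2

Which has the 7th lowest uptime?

server 16

The consecutive relations fix a unique order: server 17 < server 1 < server 5 < server 10 < server 7 < server 11 < server 16 < server 4 < server 13 < server 2 < server 12 < server 8.
The 7th smallest is server 16.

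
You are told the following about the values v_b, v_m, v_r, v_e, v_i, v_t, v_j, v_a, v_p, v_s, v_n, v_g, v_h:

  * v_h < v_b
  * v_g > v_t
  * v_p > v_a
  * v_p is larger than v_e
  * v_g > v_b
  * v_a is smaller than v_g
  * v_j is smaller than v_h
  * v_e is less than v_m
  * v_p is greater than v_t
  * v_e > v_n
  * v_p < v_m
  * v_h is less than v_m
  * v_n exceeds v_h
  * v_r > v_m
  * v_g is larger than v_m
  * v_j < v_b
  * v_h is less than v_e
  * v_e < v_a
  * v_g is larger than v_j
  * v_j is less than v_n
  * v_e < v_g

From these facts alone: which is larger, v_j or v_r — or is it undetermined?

v_r

v_j < v_h and v_h < v_n give v_j < v_n.
Then v_n < v_e extends the chain to v_e.
With v_e < v_a: v_j < v_h < v_n < v_e < v_a.
Then v_a < v_p extends the chain to v_p.
With v_p < v_m: v_j < v_h < v_n < v_e < v_a < v_p < v_m.
Then v_m < v_r extends the chain to v_r.
So v_r is larger.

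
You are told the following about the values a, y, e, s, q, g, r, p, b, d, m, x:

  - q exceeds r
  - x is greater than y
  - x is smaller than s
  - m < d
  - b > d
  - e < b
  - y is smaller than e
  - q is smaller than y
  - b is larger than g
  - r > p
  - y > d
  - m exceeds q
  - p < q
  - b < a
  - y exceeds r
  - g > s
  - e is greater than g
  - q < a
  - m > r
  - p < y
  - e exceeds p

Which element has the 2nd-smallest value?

r

The consecutive relations fix a unique order: p < r < q < m < d < y < x < s < g < e < b < a.
Counting 2 from the smallest end gives r.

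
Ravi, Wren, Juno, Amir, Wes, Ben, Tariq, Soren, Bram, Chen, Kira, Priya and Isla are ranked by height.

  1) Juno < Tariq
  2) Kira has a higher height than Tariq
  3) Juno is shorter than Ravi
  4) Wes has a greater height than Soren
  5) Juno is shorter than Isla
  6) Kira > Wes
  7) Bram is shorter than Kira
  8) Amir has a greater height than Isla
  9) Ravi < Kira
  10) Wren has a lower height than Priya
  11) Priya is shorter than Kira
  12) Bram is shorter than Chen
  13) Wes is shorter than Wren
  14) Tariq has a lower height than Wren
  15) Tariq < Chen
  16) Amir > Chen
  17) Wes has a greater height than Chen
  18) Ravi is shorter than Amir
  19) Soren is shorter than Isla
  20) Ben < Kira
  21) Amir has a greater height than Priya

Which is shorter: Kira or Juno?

Chaining the given relations: Juno < Tariq < Chen < Wes < Wren < Priya < Kira.
So Juno < Kira; Juno is the shorter of the two.

Juno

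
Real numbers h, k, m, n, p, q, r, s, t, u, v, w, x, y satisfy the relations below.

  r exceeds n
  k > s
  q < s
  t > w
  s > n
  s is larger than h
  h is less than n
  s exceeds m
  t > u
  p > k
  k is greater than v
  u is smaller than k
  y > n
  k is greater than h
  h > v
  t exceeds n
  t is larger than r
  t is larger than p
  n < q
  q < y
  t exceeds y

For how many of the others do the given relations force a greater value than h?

8

Directly above h: n, s, k.
One step further: r, q, y, p, t (8 so far).
Nothing else is reachable above h; 8 in all.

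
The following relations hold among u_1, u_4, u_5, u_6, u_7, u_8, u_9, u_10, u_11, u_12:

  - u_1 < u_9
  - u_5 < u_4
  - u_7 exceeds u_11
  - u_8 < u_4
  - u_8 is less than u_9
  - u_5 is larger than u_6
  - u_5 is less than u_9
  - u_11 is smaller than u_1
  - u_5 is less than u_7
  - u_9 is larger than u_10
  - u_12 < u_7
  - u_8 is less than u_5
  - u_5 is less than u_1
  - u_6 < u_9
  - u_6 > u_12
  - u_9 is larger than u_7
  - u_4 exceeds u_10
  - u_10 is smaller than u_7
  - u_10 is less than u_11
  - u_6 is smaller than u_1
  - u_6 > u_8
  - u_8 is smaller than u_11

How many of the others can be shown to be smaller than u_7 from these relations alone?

6

Directly below u_7: u_12, u_10, u_5, u_11.
One step further: u_8, u_6 (6 so far).
Nothing else is reachable below u_7; 6 in all.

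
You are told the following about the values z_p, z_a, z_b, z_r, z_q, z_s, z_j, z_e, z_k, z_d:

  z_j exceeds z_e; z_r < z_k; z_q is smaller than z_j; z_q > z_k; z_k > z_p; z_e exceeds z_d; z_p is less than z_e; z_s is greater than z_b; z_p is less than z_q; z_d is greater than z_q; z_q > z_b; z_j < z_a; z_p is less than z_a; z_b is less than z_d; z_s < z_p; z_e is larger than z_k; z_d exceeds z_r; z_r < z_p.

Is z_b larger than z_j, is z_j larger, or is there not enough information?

z_j

z_b < z_s and z_s < z_p give z_b < z_p.
With z_p < z_k: z_b < z_s < z_p < z_k.
Then z_k < z_q extends the chain to z_q.
Then z_q < z_d extends the chain to z_d.
Then z_d < z_e extends the chain to z_e.
With z_e < z_j: z_b < z_s < z_p < z_k < z_q < z_d < z_e < z_j.
So z_j is larger.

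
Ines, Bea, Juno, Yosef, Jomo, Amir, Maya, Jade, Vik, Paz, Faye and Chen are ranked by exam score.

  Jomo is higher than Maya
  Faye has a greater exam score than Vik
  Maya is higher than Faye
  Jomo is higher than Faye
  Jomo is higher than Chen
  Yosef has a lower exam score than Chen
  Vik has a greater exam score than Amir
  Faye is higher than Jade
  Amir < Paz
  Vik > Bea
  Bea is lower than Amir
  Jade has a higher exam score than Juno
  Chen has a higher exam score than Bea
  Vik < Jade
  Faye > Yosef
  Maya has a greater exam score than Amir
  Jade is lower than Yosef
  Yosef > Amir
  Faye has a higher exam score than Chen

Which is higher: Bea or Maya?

The relevant relations are Bea < Amir; Amir < Vik; Vik < Jade; Jade < Yosef; Yosef < Chen; Chen < Faye; Faye < Maya.
Together: Bea < Amir < Vik < Jade < Yosef < Chen < Faye < Maya.
So Bea < Maya; Maya is the higher of the two.

Maya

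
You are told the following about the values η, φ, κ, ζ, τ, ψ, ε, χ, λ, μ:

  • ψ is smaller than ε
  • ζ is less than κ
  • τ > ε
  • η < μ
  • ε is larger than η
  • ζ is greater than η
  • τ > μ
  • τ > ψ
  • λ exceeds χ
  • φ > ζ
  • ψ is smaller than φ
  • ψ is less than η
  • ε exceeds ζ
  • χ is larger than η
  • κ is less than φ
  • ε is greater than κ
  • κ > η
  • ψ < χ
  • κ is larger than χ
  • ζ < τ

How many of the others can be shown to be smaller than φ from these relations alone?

Directly below φ: ψ, ζ, κ.
One step further: η, χ (5 so far).
No other element is forced below φ by the given relations, so the count is 5.

5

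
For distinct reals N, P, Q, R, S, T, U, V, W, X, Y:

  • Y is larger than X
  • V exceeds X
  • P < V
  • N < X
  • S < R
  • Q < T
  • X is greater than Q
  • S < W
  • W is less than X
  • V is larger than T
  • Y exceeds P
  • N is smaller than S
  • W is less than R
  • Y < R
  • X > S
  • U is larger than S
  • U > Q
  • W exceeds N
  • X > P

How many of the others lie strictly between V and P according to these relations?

1

Chaining upward from P reaches: X, Y, R.
Chaining downward from V reaches: N, Q, S, T, W, X.
Strictly between P and V are those in both lists: X — 1 element.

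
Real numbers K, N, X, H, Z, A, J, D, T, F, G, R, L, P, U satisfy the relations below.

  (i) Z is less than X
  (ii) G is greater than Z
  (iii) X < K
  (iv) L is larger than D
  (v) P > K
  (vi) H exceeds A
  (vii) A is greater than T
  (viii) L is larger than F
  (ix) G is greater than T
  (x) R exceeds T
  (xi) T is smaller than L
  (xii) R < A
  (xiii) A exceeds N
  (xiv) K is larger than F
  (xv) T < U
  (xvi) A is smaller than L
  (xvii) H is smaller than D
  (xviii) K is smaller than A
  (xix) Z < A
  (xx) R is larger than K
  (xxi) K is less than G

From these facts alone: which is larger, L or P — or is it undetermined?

Following every chain through P: below P we get F, Z, X, K.
L is not reached, and no chain runs the other way from L to P.
So the given relations leave the order of P and L undetermined.

undetermined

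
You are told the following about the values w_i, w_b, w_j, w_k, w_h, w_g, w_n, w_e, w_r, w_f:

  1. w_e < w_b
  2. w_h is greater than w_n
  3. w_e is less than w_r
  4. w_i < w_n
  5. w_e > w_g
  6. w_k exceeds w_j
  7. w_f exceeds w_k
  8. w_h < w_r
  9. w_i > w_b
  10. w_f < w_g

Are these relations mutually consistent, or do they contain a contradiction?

Every relation is compatible with w_j < w_k < w_f < w_g < w_e < w_b < w_i < w_n < w_h < w_r; the set is consistent.

consistent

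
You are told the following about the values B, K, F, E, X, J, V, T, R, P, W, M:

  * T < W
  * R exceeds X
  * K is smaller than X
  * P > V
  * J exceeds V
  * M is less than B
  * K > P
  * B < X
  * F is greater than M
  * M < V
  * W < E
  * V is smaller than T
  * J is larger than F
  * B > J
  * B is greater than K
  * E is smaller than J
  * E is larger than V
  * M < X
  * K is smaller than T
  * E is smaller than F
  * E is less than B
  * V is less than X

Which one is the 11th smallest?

X

Chaining the given pairs: M < V < P < K < T < W < E < F < J < B < X < R.
The 11th smallest is X.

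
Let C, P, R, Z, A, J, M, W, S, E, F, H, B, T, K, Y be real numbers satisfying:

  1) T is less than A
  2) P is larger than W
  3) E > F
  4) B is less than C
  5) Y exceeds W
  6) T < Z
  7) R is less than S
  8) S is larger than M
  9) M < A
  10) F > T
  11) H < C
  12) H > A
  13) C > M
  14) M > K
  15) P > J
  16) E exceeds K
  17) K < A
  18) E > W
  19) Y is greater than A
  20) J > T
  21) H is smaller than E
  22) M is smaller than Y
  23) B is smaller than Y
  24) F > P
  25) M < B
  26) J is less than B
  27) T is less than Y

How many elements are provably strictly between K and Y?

3

The relations place K below Y. An element lies strictly between them when it is forced above K and also forced below Y.
Above K: {M, A, H, B, C, S, E}. Below Y: {W, T, M, A, J, B}.
Intersection: {M, A, B} — 3.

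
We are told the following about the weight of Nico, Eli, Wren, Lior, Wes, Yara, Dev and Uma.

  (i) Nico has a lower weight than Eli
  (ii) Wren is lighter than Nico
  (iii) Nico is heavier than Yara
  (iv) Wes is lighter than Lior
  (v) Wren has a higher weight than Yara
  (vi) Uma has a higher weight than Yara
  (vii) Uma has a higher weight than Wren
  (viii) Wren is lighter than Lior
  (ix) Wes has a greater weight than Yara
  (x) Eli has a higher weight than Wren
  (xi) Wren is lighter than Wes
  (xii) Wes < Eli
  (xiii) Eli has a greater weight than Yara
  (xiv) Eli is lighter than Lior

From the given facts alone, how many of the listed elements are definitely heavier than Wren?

The elements the relations force above Wren are Uma, Wes, Nico, Eli, Lior — no chain reaches any other.
That is 5.

5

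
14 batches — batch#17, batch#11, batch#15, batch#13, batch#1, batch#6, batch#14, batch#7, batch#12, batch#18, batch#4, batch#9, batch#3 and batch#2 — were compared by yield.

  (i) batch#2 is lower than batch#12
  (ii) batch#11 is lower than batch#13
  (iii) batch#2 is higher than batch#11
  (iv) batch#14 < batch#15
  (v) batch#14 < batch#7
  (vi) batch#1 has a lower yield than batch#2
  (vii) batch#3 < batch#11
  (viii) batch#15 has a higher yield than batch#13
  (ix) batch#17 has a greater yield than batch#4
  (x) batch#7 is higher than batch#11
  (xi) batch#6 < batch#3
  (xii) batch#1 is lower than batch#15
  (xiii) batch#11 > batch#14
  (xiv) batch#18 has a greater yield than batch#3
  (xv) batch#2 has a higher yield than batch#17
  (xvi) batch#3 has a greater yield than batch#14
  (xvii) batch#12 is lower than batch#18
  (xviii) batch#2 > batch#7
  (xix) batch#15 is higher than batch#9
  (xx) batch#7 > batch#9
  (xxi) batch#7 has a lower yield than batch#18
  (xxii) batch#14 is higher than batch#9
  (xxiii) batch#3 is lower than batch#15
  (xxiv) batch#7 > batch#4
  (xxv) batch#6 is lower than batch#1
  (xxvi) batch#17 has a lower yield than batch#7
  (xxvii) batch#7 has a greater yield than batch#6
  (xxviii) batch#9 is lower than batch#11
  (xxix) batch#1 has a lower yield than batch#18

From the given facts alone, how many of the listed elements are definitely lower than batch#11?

The elements the relations force below batch#11 are batch#9, batch#6, batch#14, batch#3 — no chain reaches any other.
That is 4.

4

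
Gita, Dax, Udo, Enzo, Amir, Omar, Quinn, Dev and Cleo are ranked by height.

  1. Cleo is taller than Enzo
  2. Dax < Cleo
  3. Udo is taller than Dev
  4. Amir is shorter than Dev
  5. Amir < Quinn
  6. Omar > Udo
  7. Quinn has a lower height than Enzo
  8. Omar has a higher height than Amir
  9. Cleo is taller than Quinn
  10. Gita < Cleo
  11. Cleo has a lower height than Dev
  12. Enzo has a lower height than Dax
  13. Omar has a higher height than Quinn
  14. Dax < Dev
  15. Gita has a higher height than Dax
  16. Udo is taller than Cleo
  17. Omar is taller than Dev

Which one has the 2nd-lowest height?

Piecing the relations together gives one ordering: Amir < Quinn < Enzo < Dax < Gita < Cleo < Dev < Udo < Omar.
The 2nd smallest is Quinn.

Quinn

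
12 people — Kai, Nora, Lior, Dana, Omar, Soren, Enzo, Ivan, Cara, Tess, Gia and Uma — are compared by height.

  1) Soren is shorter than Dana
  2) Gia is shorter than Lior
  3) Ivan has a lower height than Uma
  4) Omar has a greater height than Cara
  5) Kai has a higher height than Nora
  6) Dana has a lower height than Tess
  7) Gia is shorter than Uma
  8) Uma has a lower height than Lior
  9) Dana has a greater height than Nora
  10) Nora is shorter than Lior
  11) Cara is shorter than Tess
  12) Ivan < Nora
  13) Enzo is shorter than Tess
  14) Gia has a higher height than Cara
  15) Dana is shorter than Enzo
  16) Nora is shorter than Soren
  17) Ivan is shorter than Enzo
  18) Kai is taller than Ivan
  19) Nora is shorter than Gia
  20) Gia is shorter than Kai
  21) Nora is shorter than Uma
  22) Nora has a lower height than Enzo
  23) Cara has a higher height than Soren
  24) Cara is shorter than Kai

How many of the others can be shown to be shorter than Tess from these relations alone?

From Tess the given relations immediately reach Cara, Dana, Enzo.
From those, Ivan, Nora, Soren — 6 in total.
Nothing else is reachable below Tess; 6 in all.

6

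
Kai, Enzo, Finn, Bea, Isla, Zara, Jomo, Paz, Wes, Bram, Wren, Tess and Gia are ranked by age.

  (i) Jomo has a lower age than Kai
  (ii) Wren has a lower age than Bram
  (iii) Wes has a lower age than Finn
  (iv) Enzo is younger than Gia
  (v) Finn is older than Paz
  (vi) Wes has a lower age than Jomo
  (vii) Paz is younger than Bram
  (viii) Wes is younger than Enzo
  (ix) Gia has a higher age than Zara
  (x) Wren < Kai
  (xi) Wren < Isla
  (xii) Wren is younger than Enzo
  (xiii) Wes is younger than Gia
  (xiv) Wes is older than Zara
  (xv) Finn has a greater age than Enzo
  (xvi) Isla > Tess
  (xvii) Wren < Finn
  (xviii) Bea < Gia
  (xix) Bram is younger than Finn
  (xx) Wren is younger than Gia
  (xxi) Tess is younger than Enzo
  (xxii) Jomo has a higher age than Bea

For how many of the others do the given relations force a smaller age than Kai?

5

The elements the relations force below Kai are Zara, Wes, Bea, Wren, Jomo — no chain reaches any other.
That is 5.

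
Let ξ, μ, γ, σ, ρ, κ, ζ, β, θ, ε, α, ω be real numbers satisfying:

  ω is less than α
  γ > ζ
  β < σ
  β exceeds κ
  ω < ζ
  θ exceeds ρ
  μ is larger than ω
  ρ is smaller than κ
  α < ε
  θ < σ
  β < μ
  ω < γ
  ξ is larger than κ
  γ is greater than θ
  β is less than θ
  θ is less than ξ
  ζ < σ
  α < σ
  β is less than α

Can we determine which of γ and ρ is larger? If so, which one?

γ

Link the given pairs in sequence: ρ < κ; κ < β; β < θ; θ < γ.
Chaining these gives ρ < κ < β < θ < γ.
So γ is larger.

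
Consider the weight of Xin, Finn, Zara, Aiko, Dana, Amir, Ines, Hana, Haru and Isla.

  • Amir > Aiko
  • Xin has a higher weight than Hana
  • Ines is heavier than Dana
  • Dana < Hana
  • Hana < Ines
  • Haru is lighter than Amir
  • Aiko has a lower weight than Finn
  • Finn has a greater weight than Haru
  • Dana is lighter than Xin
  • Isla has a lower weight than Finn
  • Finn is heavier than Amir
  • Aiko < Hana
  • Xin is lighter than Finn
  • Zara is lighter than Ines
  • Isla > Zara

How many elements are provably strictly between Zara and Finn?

1

The relations place Zara below Finn. An element lies strictly between them when it is forced above Zara and also forced below Finn.
Above Zara: {Ines, Isla}. Below Finn: {Haru, Aiko, Amir, Dana, Hana, Xin, Isla}.
Intersection: {Isla} — 1.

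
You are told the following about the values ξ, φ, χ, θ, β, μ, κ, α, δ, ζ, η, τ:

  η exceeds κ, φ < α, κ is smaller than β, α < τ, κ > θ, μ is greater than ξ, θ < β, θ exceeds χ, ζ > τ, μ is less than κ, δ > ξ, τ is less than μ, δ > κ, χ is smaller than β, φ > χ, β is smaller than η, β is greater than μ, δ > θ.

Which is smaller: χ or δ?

Link the given pairs in sequence: χ < φ; φ < α; α < τ; τ < μ; μ < κ; κ < δ.
Together: χ < φ < α < τ < μ < κ < δ.
So χ < δ; χ is the smaller of the two.

χ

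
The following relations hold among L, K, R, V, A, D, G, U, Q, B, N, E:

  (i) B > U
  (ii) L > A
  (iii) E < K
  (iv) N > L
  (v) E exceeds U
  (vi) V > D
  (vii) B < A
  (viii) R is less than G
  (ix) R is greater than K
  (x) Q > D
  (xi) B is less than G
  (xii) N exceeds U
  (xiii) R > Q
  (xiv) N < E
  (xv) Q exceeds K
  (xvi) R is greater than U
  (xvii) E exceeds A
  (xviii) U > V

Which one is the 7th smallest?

N

The consecutive relations fix a unique order: D < V < U < B < A < L < N < E < K < Q < R < G.
The 7th smallest is N.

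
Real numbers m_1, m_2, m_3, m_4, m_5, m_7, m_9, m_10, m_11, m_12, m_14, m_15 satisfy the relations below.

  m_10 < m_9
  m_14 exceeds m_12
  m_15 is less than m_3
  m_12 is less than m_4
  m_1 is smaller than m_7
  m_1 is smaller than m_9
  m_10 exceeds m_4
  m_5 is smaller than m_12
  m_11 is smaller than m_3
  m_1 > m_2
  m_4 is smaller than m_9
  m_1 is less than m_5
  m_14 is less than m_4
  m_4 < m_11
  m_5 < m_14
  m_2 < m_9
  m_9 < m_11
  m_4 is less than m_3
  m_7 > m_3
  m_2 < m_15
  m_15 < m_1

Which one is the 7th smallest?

Piecing the relations together gives one ordering: m_2 < m_15 < m_1 < m_5 < m_12 < m_14 < m_4 < m_10 < m_9 < m_11 < m_3 < m_7.
The 7th smallest is m_4.

m_4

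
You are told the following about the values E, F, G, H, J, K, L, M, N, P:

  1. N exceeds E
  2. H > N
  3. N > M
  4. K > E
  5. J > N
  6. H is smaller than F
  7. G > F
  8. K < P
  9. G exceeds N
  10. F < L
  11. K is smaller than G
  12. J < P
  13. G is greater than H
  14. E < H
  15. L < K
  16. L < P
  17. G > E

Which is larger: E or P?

P

The relevant relations are E < N; N < H; H < F; F < L; L < K; K < P.
Chaining these gives E < N < H < F < L < K < P.
So E < P; P is the larger of the two.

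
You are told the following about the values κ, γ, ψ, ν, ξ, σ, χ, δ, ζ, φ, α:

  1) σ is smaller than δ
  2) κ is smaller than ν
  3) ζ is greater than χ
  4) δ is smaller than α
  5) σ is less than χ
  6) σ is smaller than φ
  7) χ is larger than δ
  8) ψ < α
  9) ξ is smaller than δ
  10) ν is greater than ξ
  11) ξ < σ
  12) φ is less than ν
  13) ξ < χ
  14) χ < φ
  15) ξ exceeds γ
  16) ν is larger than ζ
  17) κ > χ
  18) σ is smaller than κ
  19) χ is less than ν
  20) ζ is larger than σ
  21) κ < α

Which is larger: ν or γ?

γ < ξ < σ < χ < φ < ν, by transitivity through ξ, σ, χ, φ.
So γ < ν; ν is the larger of the two.

ν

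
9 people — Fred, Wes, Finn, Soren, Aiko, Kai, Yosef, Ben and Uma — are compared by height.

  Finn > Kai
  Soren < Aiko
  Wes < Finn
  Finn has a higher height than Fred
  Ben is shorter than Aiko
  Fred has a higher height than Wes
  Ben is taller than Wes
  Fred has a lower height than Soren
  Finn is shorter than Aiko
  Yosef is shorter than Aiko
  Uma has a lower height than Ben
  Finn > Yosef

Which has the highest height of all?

Chaining downward from Aiko: directly below it, Yosef, Ben, Finn, Soren; then Wes, Fred, Uma, Kai.
That covers every other element, and nothing is given above Aiko, so Aiko is the highest height.

Aiko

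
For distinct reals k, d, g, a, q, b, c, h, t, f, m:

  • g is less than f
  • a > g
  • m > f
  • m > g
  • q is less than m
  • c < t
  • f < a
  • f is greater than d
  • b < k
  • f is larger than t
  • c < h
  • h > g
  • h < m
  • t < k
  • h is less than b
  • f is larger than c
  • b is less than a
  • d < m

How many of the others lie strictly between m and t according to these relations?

Chaining upward from t reaches: f, k, a.
Chaining downward from m reaches: c, g, h, d, f, q.
Strictly between t and m are those in both lists: f — 1 element.

1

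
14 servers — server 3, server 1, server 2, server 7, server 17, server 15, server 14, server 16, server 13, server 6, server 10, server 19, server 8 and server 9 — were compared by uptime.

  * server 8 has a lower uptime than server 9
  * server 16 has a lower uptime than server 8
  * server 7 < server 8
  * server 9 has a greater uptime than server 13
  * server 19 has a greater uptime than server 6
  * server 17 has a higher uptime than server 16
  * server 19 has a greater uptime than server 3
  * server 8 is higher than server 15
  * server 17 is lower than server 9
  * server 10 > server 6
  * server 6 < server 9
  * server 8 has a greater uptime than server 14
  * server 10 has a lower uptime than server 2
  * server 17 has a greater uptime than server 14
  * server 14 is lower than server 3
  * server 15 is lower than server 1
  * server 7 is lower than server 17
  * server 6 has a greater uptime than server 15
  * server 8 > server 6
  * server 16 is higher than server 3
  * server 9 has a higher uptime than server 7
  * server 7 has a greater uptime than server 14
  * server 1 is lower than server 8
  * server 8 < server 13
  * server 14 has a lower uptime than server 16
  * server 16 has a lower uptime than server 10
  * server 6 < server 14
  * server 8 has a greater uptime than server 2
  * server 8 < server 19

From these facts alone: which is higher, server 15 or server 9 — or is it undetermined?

server 9

server 15 < server 6 and server 6 < server 14 give server 15 < server 14.
Then server 14 < server 3 extends the chain to server 3.
Then server 3 < server 16 extends the chain to server 16.
With server 16 < server 10: server 15 < server 6 < server 14 < server 3 < server 16 < server 10.
Then server 10 < server 2 extends the chain to server 2.
Then server 2 < server 8 extends the chain to server 8.
With server 8 < server 13: server 15 < server 6 < server 14 < server 3 < server 16 < server 10 < server 2 < server 8 < server 13.
With server 13 < server 9: server 15 < server 6 < server 14 < server 3 < server 16 < server 10 < server 2 < server 8 < server 13 < server 9.
So server 9 is higher.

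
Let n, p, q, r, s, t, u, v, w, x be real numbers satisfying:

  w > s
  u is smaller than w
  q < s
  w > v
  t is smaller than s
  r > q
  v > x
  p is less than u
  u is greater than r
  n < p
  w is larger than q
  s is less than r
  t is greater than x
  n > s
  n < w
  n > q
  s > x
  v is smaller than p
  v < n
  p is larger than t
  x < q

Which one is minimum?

x

t is not least since x < t; v is not least since x < v; q is not least since x < q; s is not least since q < s; n is not least since v < n; r is not least since s < r; p is not least since n < p; u is not least since r < u; w is not least since s < w.
Only x has nothing below it, so x is the minimum.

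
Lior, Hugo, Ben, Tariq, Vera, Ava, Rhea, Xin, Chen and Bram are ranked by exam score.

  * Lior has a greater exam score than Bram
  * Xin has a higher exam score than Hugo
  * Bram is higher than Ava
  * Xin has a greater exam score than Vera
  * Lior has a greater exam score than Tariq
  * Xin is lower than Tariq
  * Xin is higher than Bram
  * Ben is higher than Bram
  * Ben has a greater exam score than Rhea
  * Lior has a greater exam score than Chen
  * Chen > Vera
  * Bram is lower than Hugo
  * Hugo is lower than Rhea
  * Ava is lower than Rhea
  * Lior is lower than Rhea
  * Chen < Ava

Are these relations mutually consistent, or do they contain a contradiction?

The single ordering Vera < Chen < Ava < Bram < Hugo < Xin < Tariq < Lior < Rhea < Ben satisfies every listed relation, so no contradiction arises.

consistent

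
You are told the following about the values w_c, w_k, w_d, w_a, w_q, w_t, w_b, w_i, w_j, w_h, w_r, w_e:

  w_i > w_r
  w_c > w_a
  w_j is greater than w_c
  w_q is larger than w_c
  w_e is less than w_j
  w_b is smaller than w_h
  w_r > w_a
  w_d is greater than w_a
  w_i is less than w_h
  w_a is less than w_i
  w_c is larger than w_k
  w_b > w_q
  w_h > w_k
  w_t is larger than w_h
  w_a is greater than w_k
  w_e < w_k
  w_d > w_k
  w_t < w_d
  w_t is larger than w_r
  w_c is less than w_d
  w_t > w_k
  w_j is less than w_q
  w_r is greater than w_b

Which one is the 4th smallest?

w_c

Chaining the given pairs: w_e < w_k < w_a < w_c < w_j < w_q < w_b < w_r < w_i < w_h < w_t < w_d.
Counting 4 from the smallest end gives w_c.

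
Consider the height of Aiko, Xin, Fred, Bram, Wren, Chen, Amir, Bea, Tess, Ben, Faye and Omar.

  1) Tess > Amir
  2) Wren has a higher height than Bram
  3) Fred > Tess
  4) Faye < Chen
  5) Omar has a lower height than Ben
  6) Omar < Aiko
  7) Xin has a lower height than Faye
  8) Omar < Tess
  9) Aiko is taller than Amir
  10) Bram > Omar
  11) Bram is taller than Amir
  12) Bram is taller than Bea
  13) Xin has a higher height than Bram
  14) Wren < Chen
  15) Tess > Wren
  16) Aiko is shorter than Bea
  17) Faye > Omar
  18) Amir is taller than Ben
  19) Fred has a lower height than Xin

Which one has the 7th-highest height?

The consecutive relations fix a unique order: Omar < Ben < Amir < Aiko < Bea < Bram < Wren < Tess < Fred < Xin < Faye < Chen.
The 7th largest is Bram.

Bram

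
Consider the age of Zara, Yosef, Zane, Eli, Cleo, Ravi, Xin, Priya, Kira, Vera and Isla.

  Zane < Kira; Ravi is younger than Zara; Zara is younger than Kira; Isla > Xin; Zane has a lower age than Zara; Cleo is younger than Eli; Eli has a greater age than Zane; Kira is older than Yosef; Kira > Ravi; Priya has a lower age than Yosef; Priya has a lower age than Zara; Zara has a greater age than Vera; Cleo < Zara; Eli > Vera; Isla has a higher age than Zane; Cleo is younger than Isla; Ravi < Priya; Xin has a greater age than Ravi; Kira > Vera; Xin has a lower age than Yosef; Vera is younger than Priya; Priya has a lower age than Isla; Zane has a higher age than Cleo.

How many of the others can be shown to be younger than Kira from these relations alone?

The elements the relations force below Kira are Ravi, Cleo, Vera, Priya, Zane, Xin, Zara, Yosef — no chain reaches any other.
That is 8.

8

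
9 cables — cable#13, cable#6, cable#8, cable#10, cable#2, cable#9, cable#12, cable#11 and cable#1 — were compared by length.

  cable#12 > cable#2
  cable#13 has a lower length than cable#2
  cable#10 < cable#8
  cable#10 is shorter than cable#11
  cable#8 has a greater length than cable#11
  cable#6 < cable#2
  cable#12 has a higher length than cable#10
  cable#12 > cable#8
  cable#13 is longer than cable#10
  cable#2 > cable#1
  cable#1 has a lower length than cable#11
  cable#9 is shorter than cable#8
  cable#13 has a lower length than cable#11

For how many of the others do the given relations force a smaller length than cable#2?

4

From cable#2 the given relations immediately reach cable#6, cable#1, cable#13.
From those, cable#10 — 4 in total.
No other element is forced below cable#2 by the given relations, so the count is 4.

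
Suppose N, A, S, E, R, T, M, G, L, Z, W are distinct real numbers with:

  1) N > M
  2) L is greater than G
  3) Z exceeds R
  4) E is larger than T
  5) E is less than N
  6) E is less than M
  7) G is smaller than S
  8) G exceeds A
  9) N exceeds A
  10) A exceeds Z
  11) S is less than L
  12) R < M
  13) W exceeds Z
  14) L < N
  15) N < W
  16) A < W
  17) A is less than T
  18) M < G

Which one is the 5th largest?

The consecutive relations fix a unique order: R < Z < A < T < E < M < G < S < L < N < W.
Counting 5 from the largest end gives G.

G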